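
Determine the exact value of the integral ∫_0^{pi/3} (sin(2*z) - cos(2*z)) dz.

3/4 - sqrt(3)/4

An antiderivative is F(z) = -sin(2*z)/2 - cos(2*z)/2.
Then F(pi/3) - F(0) = (1/4 - sqrt(3)/4) - (-1/2) = 3/4 - sqrt(3)/4.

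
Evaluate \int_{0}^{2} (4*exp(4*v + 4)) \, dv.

Let u = 4*v + 4, so du = 4 dv. When v = 0, u = 4; when v = 2, u = 12.
The integral becomes ∫ exp(u) du from 4 to 12, with antiderivative exp(u).
Back in v: F(v) = exp(4*v + 4).
Then F(2) - F(0) = (exp(12)) - (exp(4)) = -exp(4) + exp(12).

-exp(4) + exp(12)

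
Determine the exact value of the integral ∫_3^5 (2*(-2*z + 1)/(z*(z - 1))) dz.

log(9/100)

Factor the denominator: z**2 - z = z(z - 1).
Partial fractions: 2*(-2*z + 1)/(z*(z - 1)) = -2/z - 2/(z - 1).
An antiderivative is F(z) = -2*log(z) - 2*log(z - 1).
Then F(5) - F(3) = (-2*log(5) - 4*log(2)) - (-log(36)) = log(9/100).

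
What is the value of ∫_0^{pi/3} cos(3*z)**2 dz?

pi/6

Use the identity cos^2(3*z) = (1 + cos(6*z))/2.
An antiderivative is F(z) = z/2 + sin(6*z)/12.
Then F(pi/3) - F(0) = (pi/6) - (0) = pi/6.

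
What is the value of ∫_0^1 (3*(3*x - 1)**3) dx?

Let u = 3*x - 1, so du = 3 dx. When x = 0, u = -1; when x = 1, u = 2.
The integral becomes ∫ u**3 du from -1 to 2, with antiderivative u**4/4.
Back in x: F(x) = (3*x - 1)**4/4.
Then F(1) - F(0) = (4) - (1/4) = 15/4.

15/4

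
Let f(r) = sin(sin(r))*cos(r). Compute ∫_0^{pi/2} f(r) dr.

Let u = sin(r), so du = cos(r) dr. When r = 0, u = 0; when r = pi/2, u = 1.
The integral becomes ∫ sin(u) du from 0 to 1, with antiderivative -cos(u).
Back in r: F(r) = -cos(sin(r)).
Then F(pi/2) - F(0) = (-cos(1)) - (-1) = 1 - cos(1).

1 - cos(1)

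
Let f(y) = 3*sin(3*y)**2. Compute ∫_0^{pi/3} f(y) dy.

pi/2

Use the identity sin^2(3*y) = (1 - cos(6*y))/2.
An antiderivative is F(y) = 3*y/2 - sin(6*y)/4.
Then F(pi/3) - F(0) = (pi/2) - (0) = pi/2.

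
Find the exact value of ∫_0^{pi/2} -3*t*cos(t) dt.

Integrate by parts once (u = t, dv = -3*cos(t) dt).
An antiderivative is F(t) = -3*t*sin(t) - 3*cos(t).
Then F(pi/2) - F(0) = (-3*pi/2) - (-3) = 3 - 3*pi/2.

3 - 3*pi/2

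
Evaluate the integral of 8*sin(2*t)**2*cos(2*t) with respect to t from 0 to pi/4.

Let u = sin(2*t), so du = 2*cos(2*t) dt. When t = 0, u = 0; when t = pi/4, u = 1.
The integral becomes 4·∫ u**2 du from 0 to 1, with antiderivative 4*u**3/3.
Back in t: F(t) = 4*sin(2*t)**3/3.
Then F(pi/4) - F(0) = (4/3) - (0) = 4/3.

4/3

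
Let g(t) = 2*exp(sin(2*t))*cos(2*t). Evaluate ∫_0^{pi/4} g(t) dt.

-1 + E

Let u = sin(2*t), so du = 2*cos(2*t) dt. When t = 0, u = 0; when t = pi/4, u = 1.
The integral becomes ∫ exp(u) du from 0 to 1, with antiderivative exp(u).
Back in t: F(t) = exp(sin(2*t)).
Then F(pi/4) - F(0) = (E) - (1) = -1 + E.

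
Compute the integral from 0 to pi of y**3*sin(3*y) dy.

Integrate by parts 3 times (u = y^3, dv = sin(3*y) dy).
An antiderivative is F(y) = -y**3*cos(3*y)/3 + y**2*sin(3*y)/3 + 2*y*cos(3*y)/9 - 2*sin(3*y)/27.
Then F(pi) - F(0) = (pi*(-2 + 3*pi**2)/9) - (0) = pi*(-2 + 3*pi**2)/9.

pi*(-2 + 3*pi**2)/9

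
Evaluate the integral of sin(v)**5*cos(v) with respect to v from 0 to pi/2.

Let u = sin(v), so du = cos(v) dv. When v = 0, u = 0; when v = pi/2, u = 1.
The integral becomes ∫ u**5 du from 0 to 1, with antiderivative u**6/6.
Back in v: F(v) = sin(v)**6/6.
Then F(pi/2) - F(0) = (1/6) - (0) = 1/6.

1/6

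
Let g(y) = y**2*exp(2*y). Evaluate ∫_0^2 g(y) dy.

Integrate by parts twice (u = y^2, dv = exp(2*y) dy).
An antiderivative is F(y) = (2*y**2 - 2*y + 1)*exp(2*y)/4.
Then F(2) - F(0) = (5*exp(4)/4) - (1/4) = -1/4 + 5*exp(4)/4.

-1/4 + 5*exp(4)/4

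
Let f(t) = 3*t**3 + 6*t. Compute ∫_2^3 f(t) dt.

By the power rule, an antiderivative is F(t) = 3*t**4/4 + 3*t**2.
Then F(3) - F(2) = (351/4) - (24) = 255/4.

255/4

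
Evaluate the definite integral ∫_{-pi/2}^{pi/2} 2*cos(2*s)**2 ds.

pi

Use the identity cos^2(2*s) = (1 + cos(4*s))/2.
An antiderivative is F(s) = s + sin(4*s)/4.
Then F(pi/2) - F(-pi/2) = (pi/2) - (-pi/2) = pi.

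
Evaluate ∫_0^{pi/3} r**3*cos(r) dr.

Integrate by parts 3 times (u = r^3, dv = cos(r) dr).
An antiderivative is F(r) = r**3*sin(r) + 3*r**2*cos(r) - 6*r*sin(r) - 6*cos(r).
Then F(pi/3) - F(0) = (-sqrt(3)*pi - 3 + sqrt(3)*pi**3/54 + pi**2/6) - (-6) = -sqrt(3)*pi + sqrt(3)*pi**3/54 + pi**2/6 + 3.

-sqrt(3)*pi + sqrt(3)*pi**3/54 + pi**2/6 + 3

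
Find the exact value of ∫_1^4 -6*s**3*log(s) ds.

765/8 - 768*log(2)

Integrate by parts once (u = ln s, dv = -6*s**3 ds).
An antiderivative is F(s) = -3*s**4*(4*log(s) - 1)/8.
Then F(4) - F(1) = (96 - 768*log(2)) - (3/8) = 765/8 - 768*log(2).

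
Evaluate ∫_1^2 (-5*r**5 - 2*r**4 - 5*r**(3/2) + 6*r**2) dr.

By the power rule, an antiderivative is F(r) = -5*r**6/6 - 2*r**(5/2) - 2*r**5/5 + 2*r**3.
Then F(2) - F(1) = (-752/15 - 8*sqrt(2)) - (-37/30) = -489/10 - 8*sqrt(2).

-489/10 - 8*sqrt(2)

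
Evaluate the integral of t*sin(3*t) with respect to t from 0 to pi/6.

Integrate by parts once (u = t, dv = sin(3*t) dt).
An antiderivative is F(t) = -t*cos(3*t)/3 + sin(3*t)/9.
Then F(pi/6) - F(0) = (1/9) - (0) = 1/9.

1/9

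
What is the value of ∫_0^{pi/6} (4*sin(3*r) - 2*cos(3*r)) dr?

2/3

An antiderivative is F(r) = -2*sin(3*r)/3 - 4*cos(3*r)/3.
Then F(pi/6) - F(0) = (-2/3) - (-4/3) = 2/3.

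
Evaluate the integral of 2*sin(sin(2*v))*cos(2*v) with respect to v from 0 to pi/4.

Let u = sin(2*v), so du = 2*cos(2*v) dv. When v = 0, u = 0; when v = pi/4, u = 1.
The integral becomes ∫ sin(u) du from 0 to 1, with antiderivative -cos(u).
Back in v: F(v) = -cos(sin(2*v)).
Then F(pi/4) - F(0) = (-cos(1)) - (-1) = 1 - cos(1).

1 - cos(1)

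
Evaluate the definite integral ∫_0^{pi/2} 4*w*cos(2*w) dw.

Integrate by parts once (u = w, dv = 4*cos(2*w) dw).
An antiderivative is F(w) = 2*w*sin(2*w) + cos(2*w).
Then F(pi/2) - F(0) = (-1) - (1) = -2.

-2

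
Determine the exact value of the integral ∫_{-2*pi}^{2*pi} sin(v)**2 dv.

2*pi

Use the identity sin^2(v) = (1 - cos(2*v))/2.
An antiderivative is F(v) = v/2 - sin(2*v)/4.
Then F(2*pi) - F(-2*pi) = (pi) - (-pi) = 2*pi.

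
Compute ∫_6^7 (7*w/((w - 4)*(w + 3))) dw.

-2*log(3) - log(2) + 3*log(5)

Factor the denominator: w**2 - w - 12 = (w + 3)(w - 4).
Partial fractions: 7*w/((w - 4)*(w + 3)) = 3/(w + 3) + 4/(w - 4).
An antiderivative is F(w) = 4*log(w - 4) + 3*log(w + 3).
Then F(7) - F(6) = (3*log(2) + 4*log(3) + 3*log(5)) - (4*log(2) + 6*log(3)) = -2*log(3) - log(2) + 3*log(5).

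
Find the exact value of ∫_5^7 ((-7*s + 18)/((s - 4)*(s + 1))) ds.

Factor the denominator: s**2 - 3*s - 4 = (s + 1)(s - 4).
Partial fractions: (-7*s + 18)/((s - 4)*(s + 1)) = -5/(s + 1) - 2/(s - 4).
An antiderivative is F(s) = -2*log(s - 4) - 5*log(s + 1).
Then F(7) - F(5) = (-15*log(2) - 2*log(3)) - (-5*log(3) - 5*log(2)) = -10*log(2) + 3*log(3).

-10*log(2) + 3*log(3)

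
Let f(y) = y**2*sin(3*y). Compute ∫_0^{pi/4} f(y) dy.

-2/27 - sqrt(2)/27 + sqrt(2)*pi/36 + sqrt(2)*pi**2/96

Integrate by parts twice (u = y^2, dv = sin(3*y) dy).
An antiderivative is F(y) = -y**2*cos(3*y)/3 + 2*y*sin(3*y)/9 + 2*cos(3*y)/27.
Then F(pi/4) - F(0) = (sqrt(2)*(-32 + 24*pi + 9*pi**2)/864) - (2/27) = -2/27 - sqrt(2)/27 + sqrt(2)*pi/36 + sqrt(2)*pi**2/96.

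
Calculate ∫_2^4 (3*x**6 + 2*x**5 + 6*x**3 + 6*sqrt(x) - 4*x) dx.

By the power rule, an antiderivative is F(x) = 3*x**7/7 + x**6/3 + 3*x**4/2 + 4*x**(3/2) - 2*x**2.
Then F(4) - F(2) = (184192/21) - (8*sqrt(2) + 1936/21) = 60752/7 - 8*sqrt(2).

60752/7 - 8*sqrt(2)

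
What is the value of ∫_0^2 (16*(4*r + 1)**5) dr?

1062880/3

Let u = 4*r + 1, so du = 4 dr. When r = 0, u = 1; when r = 2, u = 9.
The integral becomes 4·∫ u**5 du from 1 to 9, with antiderivative 2*u**6/3.
Back in r: F(r) = 2*(4*r + 1)**6/3.
Then F(2) - F(0) = (354294) - (2/3) = 1062880/3.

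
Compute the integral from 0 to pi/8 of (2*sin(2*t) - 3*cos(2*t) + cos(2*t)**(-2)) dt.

3/2 - 5*sqrt(2)/4

An antiderivative is F(t) = -3*sin(2*t)/2 - cos(2*t) + tan(2*t)/2.
Then F(pi/8) - F(0) = (1/2 - 5*sqrt(2)/4) - (-1) = 3/2 - 5*sqrt(2)/4.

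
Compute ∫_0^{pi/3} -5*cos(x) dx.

An antiderivative is F(x) = -5*sin(x).
Then F(pi/3) - F(0) = (-5*sqrt(3)/2) - (0) = -5*sqrt(3)/2.

-5*sqrt(3)/2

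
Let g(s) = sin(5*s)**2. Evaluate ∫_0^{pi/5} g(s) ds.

pi/10

Use the identity sin^2(5*s) = (1 - cos(10*s))/2.
An antiderivative is F(s) = s/2 - sin(10*s)/20.
Then F(pi/5) - F(0) = (pi/10) - (0) = pi/10.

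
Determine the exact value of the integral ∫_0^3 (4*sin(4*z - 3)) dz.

cos(3) - cos(9)

Let u = 4*z - 3, so du = 4 dz. When z = 0, u = -3; when z = 3, u = 9.
The integral becomes ∫ sin(u) du from -3 to 9, with antiderivative -cos(u).
Back in z: F(z) = -cos(4*z - 3).
Then F(3) - F(0) = (-cos(9)) - (-cos(3)) = cos(3) - cos(9).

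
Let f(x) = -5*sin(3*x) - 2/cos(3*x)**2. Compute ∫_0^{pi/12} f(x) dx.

-7/3 + 5*sqrt(2)/6

An antiderivative is F(x) = 5*cos(3*x)/3 - 2*tan(3*x)/3.
Then F(pi/12) - F(0) = (-2/3 + 5*sqrt(2)/6) - (5/3) = -7/3 + 5*sqrt(2)/6.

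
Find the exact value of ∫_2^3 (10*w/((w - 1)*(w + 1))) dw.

-5*log(3) + 15*log(2)

Factor the denominator: w**2 - 1 = (w + 1)(w - 1).
Partial fractions: 10*w/((w - 1)*(w + 1)) = 5/(w + 1) + 5/(w - 1).
An antiderivative is F(w) = 5*log(w - 1) + 5*log(w + 1).
Then F(3) - F(2) = (15*log(2)) - (5*log(3)) = -5*log(3) + 15*log(2).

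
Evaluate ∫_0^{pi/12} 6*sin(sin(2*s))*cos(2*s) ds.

Let u = sin(2*s), so du = 2*cos(2*s) ds. When s = 0, u = 0; when s = pi/12, u = 1/2.
The integral becomes 3·∫ sin(u) du from 0 to 1/2, with antiderivative -3*cos(u).
Back in s: F(s) = -3*cos(sin(2*s)).
Then F(pi/12) - F(0) = (-3*cos(1/2)) - (-3) = 3 - 3*cos(1/2).

3 - 3*cos(1/2)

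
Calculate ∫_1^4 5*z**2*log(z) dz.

-35 + 640*log(2)/3

Integrate by parts once (u = ln z, dv = 5*z**2 dz).
An antiderivative is F(z) = 5*z**3*(3*log(z) - 1)/9.
Then F(4) - F(1) = (-320/9 + 640*log(2)/3) - (-5/9) = -35 + 640*log(2)/3.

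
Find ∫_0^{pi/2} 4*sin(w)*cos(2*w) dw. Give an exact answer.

Use the identity sin(w)cos(2*w) = [sin(3*w) + sin(-w)]/2.
An antiderivative is F(w) = 2*cos(w) - 2*cos(3*w)/3.
Then F(pi/2) - F(0) = (0) - (4/3) = -4/3.

-4/3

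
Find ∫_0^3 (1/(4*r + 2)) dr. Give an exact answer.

log(7)/4

An antiderivative is F(r) = log(4*r + 2)/4.
Then F(3) - F(0) = (log(14)/4) - (log(2)/4) = log(7)/4.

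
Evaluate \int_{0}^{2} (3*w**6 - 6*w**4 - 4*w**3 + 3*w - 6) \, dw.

-194/35

By the power rule, an antiderivative is F(w) = 3*w**7/7 - 6*w**5/5 - w**4 + 3*w**2/2 - 6*w.
Then F(2) - F(0) = (-194/35) - (0) = -194/35.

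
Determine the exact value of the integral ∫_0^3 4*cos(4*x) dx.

Let u = 4*x, so du = 4 dx. When x = 0, u = 0; when x = 3, u = 12.
The integral becomes ∫ cos(u) du from 0 to 12, with antiderivative sin(u).
Back in x: F(x) = sin(4*x).
Then F(3) - F(0) = (sin(12)) - (0) = sin(12).

sin(12)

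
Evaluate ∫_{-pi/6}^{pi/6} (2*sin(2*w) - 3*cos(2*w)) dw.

An antiderivative is F(w) = -3*sin(2*w)/2 - cos(2*w).
Then F(pi/6) - F(-pi/6) = (-3*sqrt(3)/4 - 1/2) - (-1/2 + 3*sqrt(3)/4) = -3*sqrt(3)/2.

-3*sqrt(3)/2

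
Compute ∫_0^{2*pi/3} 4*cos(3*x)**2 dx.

4*pi/3

Use the identity cos^2(3*x) = (1 + cos(6*x))/2.
An antiderivative is F(x) = 2*x + sin(6*x)/3.
Then F(2*pi/3) - F(0) = (4*pi/3) - (0) = 4*pi/3.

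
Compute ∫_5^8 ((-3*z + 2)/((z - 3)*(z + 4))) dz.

log(9/40)

Factor the denominator: z**2 + z - 12 = (z + 4)(z - 3).
Partial fractions: (-3*z + 2)/((z - 3)*(z + 4)) = -2/(z + 4) - 1/(z - 3).
An antiderivative is F(z) = -log(z - 3) - 2*log(z + 4).
Then F(8) - F(5) = (-4*log(2) - 2*log(3) - log(5)) - (-4*log(3) - log(2)) = log(9/40).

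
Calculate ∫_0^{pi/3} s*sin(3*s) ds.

pi/9

Integrate by parts once (u = s, dv = sin(3*s) ds).
An antiderivative is F(s) = -s*cos(3*s)/3 + sin(3*s)/9.
Then F(pi/3) - F(0) = (pi/9) - (0) = pi/9.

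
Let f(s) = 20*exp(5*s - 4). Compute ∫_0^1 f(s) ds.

Let u = 5*s - 4, so du = 5 ds. When s = 0, u = -4; when s = 1, u = 1.
The integral becomes 4·∫ exp(u) du from -4 to 1, with antiderivative 4*exp(u).
Back in s: F(s) = 4*exp(5*s - 4).
Then F(1) - F(0) = (4*exp(1)) - (4*exp(-4)) = -(4 - 4*exp(5))*exp(-4).

-(4 - 4*exp(5))*exp(-4)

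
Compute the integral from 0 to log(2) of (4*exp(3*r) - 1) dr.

An antiderivative is F(r) = 4*exp(3*r)/3 - r.
Then F(log(2)) - F(0) = (32/3 - log(2)) - (4/3) = 28/3 - log(2).

28/3 - log(2)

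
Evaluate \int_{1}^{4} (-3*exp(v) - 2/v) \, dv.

-3*exp(4) - log(16) + 3*exp(1)

An antiderivative is F(v) = -3*exp(v) - 2*log(v).
Then F(4) - F(1) = (-3*exp(4) - log(16)) - (-3*exp(1)) = -3*exp(4) - log(16) + 3*exp(1).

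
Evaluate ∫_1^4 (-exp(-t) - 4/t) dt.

An antiderivative is F(t) = -4*log(t) + exp(-t).
Then F(4) - F(1) = (-8*log(2) + exp(-4)) - (exp(-1)) = -8*log(2) - exp(-1) + exp(-4).

-8*log(2) - exp(-1) + exp(-4)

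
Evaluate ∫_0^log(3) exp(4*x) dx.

Let u = exp(x), so du = exp(x) dx. When x = 0, u = 1; when x = log(3), u = 3.
The integral becomes ∫ u**3 du from 1 to 3, with antiderivative u**4/4.
Back in x: F(x) = exp(4*x)/4.
Then F(log(3)) - F(0) = (81/4) - (1/4) = 20.

20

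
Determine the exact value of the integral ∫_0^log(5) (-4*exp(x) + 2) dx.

An antiderivative is F(x) = 2*x - 4*exp(x).
Then F(log(5)) - F(0) = (-20 + 2*log(5)) - (-4) = -16 + 2*log(5).

-16 + 2*log(5)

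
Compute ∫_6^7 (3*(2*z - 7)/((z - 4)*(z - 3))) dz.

Factor the denominator: z**2 - 7*z + 12 = (z - 3)(z - 4).
Partial fractions: 3*(2*z - 7)/((z - 4)*(z - 3)) = 3/(z - 3) + 3/(z - 4).
An antiderivative is F(z) = 3*log(z - 4) + 3*log(z - 3).
Then F(7) - F(6) = (3*log(3) + 6*log(2)) - (3*log(2) + 3*log(3)) = log(8).

log(8)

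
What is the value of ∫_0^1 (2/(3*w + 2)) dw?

-2*log(2)/3 + 2*log(5)/3

An antiderivative is F(w) = 2*log(3*w + 2)/3.
Then F(1) - F(0) = (2*log(5)/3) - (2*log(2)/3) = -2*log(2)/3 + 2*log(5)/3.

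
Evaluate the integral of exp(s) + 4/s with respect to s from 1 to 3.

-exp(1) + log(81) + exp(3)

An antiderivative is F(s) = exp(s) + 4*log(s).
Then F(3) - F(1) = (log(81) + exp(3)) - (exp(1)) = -exp(1) + log(81) + exp(3).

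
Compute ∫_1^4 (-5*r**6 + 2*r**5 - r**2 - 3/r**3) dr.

-2320539/224

By the power rule, an antiderivative is F(r) = -5*r**7/7 + r**6/3 - r**3/3 + 3/(2*r**2).
Then F(4) - F(1) = (-2320363/224) - (11/14) = -2320539/224.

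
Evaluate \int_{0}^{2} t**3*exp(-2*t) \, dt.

3/8 - 71*exp(-4)/8

Integrate by parts 3 times (u = t^3, dv = exp(-2*t) dt).
An antiderivative is F(t) = (-4*t**3 - 6*t**2 - 6*t - 3)*exp(-2*t)/8.
Then F(2) - F(0) = (-71*exp(-4)/8) - (-3/8) = 3/8 - 71*exp(-4)/8.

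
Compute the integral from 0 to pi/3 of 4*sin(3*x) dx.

8/3

An antiderivative is F(x) = -4*cos(3*x)/3.
Then F(pi/3) - F(0) = (4/3) - (-4/3) = 8/3.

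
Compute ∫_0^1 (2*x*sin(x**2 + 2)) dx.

cos(2) - cos(3)

Let u = x**2 + 2, so du = 2*x dx. When x = 0, u = 2; when x = 1, u = 3.
The integral becomes ∫ sin(u) du from 2 to 3, with antiderivative -cos(u).
Back in x: F(x) = -cos(x**2 + 2).
Then F(1) - F(0) = (-cos(3)) - (-cos(2)) = cos(2) - cos(3).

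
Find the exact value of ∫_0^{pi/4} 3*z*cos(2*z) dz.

Integrate by parts once (u = z, dv = 3*cos(2*z) dz).
An antiderivative is F(z) = 3*z*sin(2*z)/2 + 3*cos(2*z)/4.
Then F(pi/4) - F(0) = (3*pi/8) - (3/4) = -3/4 + 3*pi/8.

-3/4 + 3*pi/8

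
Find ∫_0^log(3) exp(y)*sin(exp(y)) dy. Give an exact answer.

Let u = exp(y), so du = exp(y) dy. When y = 0, u = 1; when y = log(3), u = 3.
The integral becomes ∫ sin(u) du from 1 to 3, with antiderivative -cos(u).
Back in y: F(y) = -cos(exp(y)).
Then F(log(3)) - F(0) = (-cos(3)) - (-cos(1)) = cos(1) - cos(3).

cos(1) - cos(3)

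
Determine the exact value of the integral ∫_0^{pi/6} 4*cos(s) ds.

An antiderivative is F(s) = 4*sin(s).
Then F(pi/6) - F(0) = (2) - (0) = 2.

2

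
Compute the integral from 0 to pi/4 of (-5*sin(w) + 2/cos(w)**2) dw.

-3 + 5*sqrt(2)/2

An antiderivative is F(w) = 5*cos(w) + 2*tan(w).
Then F(pi/4) - F(0) = (2 + 5*sqrt(2)/2) - (5) = -3 + 5*sqrt(2)/2.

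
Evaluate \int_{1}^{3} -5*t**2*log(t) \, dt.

Integrate by parts once (u = ln t, dv = -5*t**2 dt).
An antiderivative is F(t) = -5*t**3*(3*log(t) - 1)/9.
Then F(3) - F(1) = (15 - 45*log(3)) - (5/9) = 130/9 - 45*log(3).

130/9 - 45*log(3)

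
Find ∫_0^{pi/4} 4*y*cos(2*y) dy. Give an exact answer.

Integrate by parts once (u = y, dv = 4*cos(2*y) dy).
An antiderivative is F(y) = 2*y*sin(2*y) + cos(2*y).
Then F(pi/4) - F(0) = (pi/2) - (1) = -1 + pi/2.

-1 + pi/2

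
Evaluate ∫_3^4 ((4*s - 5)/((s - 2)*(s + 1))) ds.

-5*log(2) + 3*log(5)

Factor the denominator: s**2 - s - 2 = (s + 1)(s - 2).
Partial fractions: (4*s - 5)/((s - 2)*(s + 1)) = 3/(s + 1) + 1/(s - 2).
An antiderivative is F(s) = log(s - 2) + 3*log(s + 1).
Then F(4) - F(3) = (log(2) + 3*log(5)) - (log(64)) = -5*log(2) + 3*log(5).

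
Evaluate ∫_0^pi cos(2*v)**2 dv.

Use the identity cos^2(2*v) = (1 + cos(4*v))/2.
An antiderivative is F(v) = v/2 + sin(4*v)/8.
Then F(pi) - F(0) = (pi/2) - (0) = pi/2.

pi/2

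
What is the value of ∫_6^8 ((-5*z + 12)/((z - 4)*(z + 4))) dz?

Factor the denominator: z**2 - 16 = (z + 4)(z - 4).
Partial fractions: (-5*z + 12)/((z - 4)*(z + 4)) = -4/(z + 4) - 1/(z - 4).
An antiderivative is F(z) = -log(z - 4) - 4*log(z + 4).
Then F(8) - F(6) = (-10*log(2) - 4*log(3)) - (-4*log(5) - 5*log(2)) = -4*log(3) - 5*log(2) + 4*log(5).

-4*log(3) - 5*log(2) + 4*log(5)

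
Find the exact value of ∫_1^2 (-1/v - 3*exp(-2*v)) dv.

-log(2) - 3*exp(-2)/2 + 3*exp(-4)/2

An antiderivative is F(v) = -log(v) + 3*exp(-2*v)/2.
Then F(2) - F(1) = (-log(2) + 3*exp(-4)/2) - (3*exp(-2)/2) = -log(2) - 3*exp(-2)/2 + 3*exp(-4)/2.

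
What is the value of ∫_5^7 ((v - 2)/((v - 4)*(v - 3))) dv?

Factor the denominator: v**2 - 7*v + 12 = (v - 3)(v - 4).
Partial fractions: (v - 2)/((v - 4)*(v - 3)) = -1/(v - 3) + 2/(v - 4).
An antiderivative is F(v) = 2*log(v - 4) - log(v - 3).
Then F(7) - F(5) = (log(9/4)) - (-log(2)) = log(9/2).

log(9/2)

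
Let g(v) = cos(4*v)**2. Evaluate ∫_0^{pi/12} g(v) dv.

sqrt(3)/32 + pi/24

Use the identity cos^2(4*v) = (1 + cos(8*v))/2.
An antiderivative is F(v) = v/2 + sin(8*v)/16.
Then F(pi/12) - F(0) = (sqrt(3)/32 + pi/24) - (0) = sqrt(3)/32 + pi/24.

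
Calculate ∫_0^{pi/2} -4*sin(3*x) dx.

An antiderivative is F(x) = 4*cos(3*x)/3.
Then F(pi/2) - F(0) = (0) - (4/3) = -4/3.

-4/3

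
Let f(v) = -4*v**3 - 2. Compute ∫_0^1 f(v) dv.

By the power rule, an antiderivative is F(v) = -v**4 - 2*v.
Then F(1) - F(0) = (-3) - (0) = -3.

-3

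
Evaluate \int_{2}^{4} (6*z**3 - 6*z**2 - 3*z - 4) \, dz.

222

By the power rule, an antiderivative is F(z) = 3*z**4/2 - 2*z**3 - 3*z**2/2 - 4*z.
Then F(4) - F(2) = (216) - (-6) = 222.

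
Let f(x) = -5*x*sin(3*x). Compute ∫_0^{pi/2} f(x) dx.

Integrate by parts once (u = x, dv = -5*sin(3*x) dx).
An antiderivative is F(x) = 5*x*cos(3*x)/3 - 5*sin(3*x)/9.
Then F(pi/2) - F(0) = (5/9) - (0) = 5/9.

5/9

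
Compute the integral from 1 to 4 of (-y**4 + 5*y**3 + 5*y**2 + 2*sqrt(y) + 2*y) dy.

14609/60

By the power rule, an antiderivative is F(y) = -y**5/5 + 5*y**4/4 + 4*y**(3/2)/3 + 5*y**3/3 + y**2.
Then F(4) - F(1) = (3728/15) - (101/20) = 14609/60.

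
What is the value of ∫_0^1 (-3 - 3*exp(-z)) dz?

-6 + 3*exp(-1)

An antiderivative is F(z) = -3*z + 3*exp(-z).
Then F(1) - F(0) = (-3 + 3*exp(-1)) - (3) = -6 + 3*exp(-1).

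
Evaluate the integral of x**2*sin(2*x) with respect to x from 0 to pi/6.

-1/8 - pi**2/144 + sqrt(3)*pi/24

Integrate by parts twice (u = x^2, dv = sin(2*x) dx).
An antiderivative is F(x) = -x**2*cos(2*x)/2 + x*sin(2*x)/2 + cos(2*x)/4.
Then F(pi/6) - F(0) = (-pi**2/144 + 1/8 + sqrt(3)*pi/24) - (1/4) = -1/8 - pi**2/144 + sqrt(3)*pi/24.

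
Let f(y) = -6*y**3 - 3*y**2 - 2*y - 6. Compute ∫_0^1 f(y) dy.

-19/2

By the power rule, an antiderivative is F(y) = -3*y**4/2 - y**3 - y**2 - 6*y.
Then F(1) - F(0) = (-19/2) - (0) = -19/2.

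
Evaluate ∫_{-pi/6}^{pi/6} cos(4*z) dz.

sqrt(3)/4

An antiderivative is F(z) = sin(4*z)/4.
Then F(pi/6) - F(-pi/6) = (sqrt(3)/8) - (-sqrt(3)/8) = sqrt(3)/4.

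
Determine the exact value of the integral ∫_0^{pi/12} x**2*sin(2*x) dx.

-1/4 - sqrt(3)*pi**2/576 + pi/48 + sqrt(3)/8

Integrate by parts twice (u = x^2, dv = sin(2*x) dx).
An antiderivative is F(x) = -x**2*cos(2*x)/2 + x*sin(2*x)/2 + cos(2*x)/4.
Then F(pi/12) - F(0) = (-sqrt(3)*pi**2/576 + pi/48 + sqrt(3)/8) - (1/4) = -1/4 - sqrt(3)*pi**2/576 + pi/48 + sqrt(3)/8.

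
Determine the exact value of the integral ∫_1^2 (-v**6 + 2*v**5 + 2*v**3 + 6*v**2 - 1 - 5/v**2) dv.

146/7

By the power rule, an antiderivative is F(v) = -v**7/7 + v**6/3 + v**4/2 + 2*v**3 - v + 5/v.
Then F(2) - F(1) = (1157/42) - (281/42) = 146/7.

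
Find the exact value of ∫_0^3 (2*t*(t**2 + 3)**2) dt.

567

Let u = t**2 + 3, so du = 2*t dt. When t = 0, u = 3; when t = 3, u = 12.
The integral becomes ∫ u**2 du from 3 to 12, with antiderivative u**3/3.
Back in t: F(t) = (t**2 + 3)**3/3.
Then F(3) - F(0) = (576) - (9) = 567.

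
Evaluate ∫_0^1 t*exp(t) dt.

Integrate by parts once (u = t, dv = exp(t) dt).
An antiderivative is F(t) = (t - 1)*exp(t).
Then F(1) - F(0) = (0) - (-1) = 1.

1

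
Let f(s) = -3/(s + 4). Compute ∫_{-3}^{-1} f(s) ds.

-log(27)

An antiderivative is F(s) = -3*log(s + 4).
Then F(-1) - F(-3) = (-log(27)) - (0) = -log(27).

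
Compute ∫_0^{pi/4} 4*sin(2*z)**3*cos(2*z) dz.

Let u = sin(2*z), so du = 2*cos(2*z) dz. When z = 0, u = 0; when z = pi/4, u = 1.
The integral becomes 2·∫ u**3 du from 0 to 1, with antiderivative u**4/2.
Back in z: F(z) = sin(2*z)**4/2.
Then F(pi/4) - F(0) = (1/2) - (0) = 1/2.

1/2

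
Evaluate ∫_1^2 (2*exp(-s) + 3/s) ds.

An antiderivative is F(s) = 3*log(s) - 2*exp(-s).
Then F(2) - F(1) = (-2*exp(-2) + 3*log(2)) - (-2*exp(-1)) = -2*exp(-2) + 2*exp(-1) + 3*log(2).

-2*exp(-2) + 2*exp(-1) + 3*log(2)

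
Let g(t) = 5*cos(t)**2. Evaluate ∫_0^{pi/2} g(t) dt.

Use the identity cos^2(t) = (1 + cos(2*t))/2.
An antiderivative is F(t) = 5*t/2 + 5*sin(2*t)/4.
Then F(pi/2) - F(0) = (5*pi/4) - (0) = 5*pi/4.

5*pi/4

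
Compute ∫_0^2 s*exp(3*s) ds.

Integrate by parts once (u = s, dv = exp(3*s) ds).
An antiderivative is F(s) = (3*s - 1)*exp(3*s)/9.
Then F(2) - F(0) = (5*exp(6)/9) - (-1/9) = 1/9 + 5*exp(6)/9.

1/9 + 5*exp(6)/9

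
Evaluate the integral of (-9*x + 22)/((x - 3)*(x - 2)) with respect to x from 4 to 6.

Factor the denominator: x**2 - 5*x + 6 = (x - 2)(x - 3).
Partial fractions: (-9*x + 22)/((x - 3)*(x - 2)) = -4/(x - 2) - 5/(x - 3).
An antiderivative is F(x) = -5*log(x - 3) - 4*log(x - 2).
Then F(6) - F(4) = (-8*log(2) - 5*log(3)) - (-log(16)) = -5*log(3) - 4*log(2).

-5*log(3) - 4*log(2)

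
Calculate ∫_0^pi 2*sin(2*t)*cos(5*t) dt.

-8/21

Use the identity sin(2*t)cos(5*t) = [sin(7*t) + sin(-3*t)]/2.
An antiderivative is F(t) = cos(3*t)/3 - cos(7*t)/7.
Then F(pi) - F(0) = (-4/21) - (4/21) = -8/21.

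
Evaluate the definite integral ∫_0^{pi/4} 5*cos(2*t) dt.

An antiderivative is F(t) = 5*sin(2*t)/2.
Then F(pi/4) - F(0) = (5/2) - (0) = 5/2.

5/2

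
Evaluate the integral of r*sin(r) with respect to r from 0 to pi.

Integrate by parts once (u = r, dv = sin(r) dr).
An antiderivative is F(r) = -r*cos(r) + sin(r).
Then F(pi) - F(0) = (pi) - (0) = pi.

pi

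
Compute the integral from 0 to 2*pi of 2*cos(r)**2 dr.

Use the identity cos^2(r) = (1 + cos(2*r))/2.
An antiderivative is F(r) = r + sin(2*r)/2.
Then F(2*pi) - F(0) = (2*pi) - (0) = 2*pi.

2*pi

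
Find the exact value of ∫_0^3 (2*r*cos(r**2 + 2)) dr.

sin(11) - sin(2)

Let u = r**2 + 2, so du = 2*r dr. When r = 0, u = 2; when r = 3, u = 11.
The integral becomes ∫ cos(u) du from 2 to 11, with antiderivative sin(u).
Back in r: F(r) = sin(r**2 + 2).
Then F(3) - F(0) = (sin(11)) - (sin(2)) = sin(11) - sin(2).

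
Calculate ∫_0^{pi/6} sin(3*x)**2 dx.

Use the identity sin^2(3*x) = (1 - cos(6*x))/2.
An antiderivative is F(x) = x/2 - sin(6*x)/12.
Then F(pi/6) - F(0) = (pi/12) - (0) = pi/12.

pi/12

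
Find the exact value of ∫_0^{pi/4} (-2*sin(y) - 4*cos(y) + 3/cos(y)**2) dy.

1 - sqrt(2)

An antiderivative is F(y) = -4*sin(y) + 2*cos(y) + 3*tan(y).
Then F(pi/4) - F(0) = (3 - sqrt(2)) - (2) = 1 - sqrt(2).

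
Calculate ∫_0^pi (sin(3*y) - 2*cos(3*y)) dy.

An antiderivative is F(y) = -2*sin(3*y)/3 - cos(3*y)/3.
Then F(pi) - F(0) = (1/3) - (-1/3) = 2/3.

2/3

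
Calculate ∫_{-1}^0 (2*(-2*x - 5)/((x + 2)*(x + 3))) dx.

Factor the denominator: x**2 + 5*x + 6 = (x + 3)(x + 2).
Partial fractions: 2*(-2*x - 5)/((x + 2)*(x + 3)) = -2/(x + 3) - 2/(x + 2).
An antiderivative is F(x) = -2*log(x + 2) - 2*log(x + 3).
Then F(0) - F(-1) = (-log(36)) - (-log(4)) = -log(9).

-log(9)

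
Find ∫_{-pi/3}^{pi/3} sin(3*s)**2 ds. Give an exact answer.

Use the identity sin^2(3*s) = (1 - cos(6*s))/2.
An antiderivative is F(s) = s/2 - sin(6*s)/12.
Then F(pi/3) - F(-pi/3) = (pi/6) - (-pi/6) = pi/3.

pi/3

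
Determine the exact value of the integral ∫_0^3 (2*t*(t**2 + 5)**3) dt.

Let u = t**2 + 5, so du = 2*t dt. When t = 0, u = 5; when t = 3, u = 14.
The integral becomes ∫ u**3 du from 5 to 14, with antiderivative u**4/4.
Back in t: F(t) = (t**2 + 5)**4/4.
Then F(3) - F(0) = (9604) - (625/4) = 37791/4.

37791/4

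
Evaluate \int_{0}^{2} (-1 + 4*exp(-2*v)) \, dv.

-2*exp(-4)

An antiderivative is F(v) = -v - 2*exp(-2*v).
Then F(2) - F(0) = (-2 - 2*exp(-4)) - (-2) = -2*exp(-4).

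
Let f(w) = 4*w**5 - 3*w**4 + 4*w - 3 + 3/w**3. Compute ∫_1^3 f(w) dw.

By the power rule, an antiderivative is F(w) = 2*w**6/3 - 3*w**5/5 + 2*w**2 - 3*w - 3/(2*w**2).
Then F(3) - F(1) = (10471/30) - (-73/30) = 5272/15.

5272/15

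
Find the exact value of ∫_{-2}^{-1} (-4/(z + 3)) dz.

-log(16)

An antiderivative is F(z) = -4*log(z + 3).
Then F(-1) - F(-2) = (-log(16)) - (0) = -log(16).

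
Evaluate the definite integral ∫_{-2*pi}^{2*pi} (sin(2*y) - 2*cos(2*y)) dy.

An antiderivative is F(y) = -sin(2*y) - cos(2*y)/2.
Then F(2*pi) - F(-2*pi) = (-1/2) - (-1/2) = 0.

0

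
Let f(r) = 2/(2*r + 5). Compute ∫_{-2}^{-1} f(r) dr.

An antiderivative is F(r) = log(2*r + 5).
Then F(-1) - F(-2) = (log(3)) - (0) = log(3).

log(3)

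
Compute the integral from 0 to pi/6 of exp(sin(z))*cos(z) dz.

-1 + exp(1/2)

Let u = sin(z), so du = cos(z) dz. When z = 0, u = 0; when z = pi/6, u = 1/2.
The integral becomes ∫ exp(u) du from 0 to 1/2, with antiderivative exp(u).
Back in z: F(z) = exp(sin(z)).
Then F(pi/6) - F(0) = (exp(1/2)) - (1) = -1 + exp(1/2).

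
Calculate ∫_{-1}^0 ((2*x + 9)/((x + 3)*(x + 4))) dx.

Factor the denominator: x**2 + 7*x + 12 = (x + 4)(x + 3).
Partial fractions: (2*x + 9)/((x + 3)*(x + 4)) = -1/(x + 4) + 3/(x + 3).
An antiderivative is F(x) = 3*log(x + 3) - log(x + 4).
Then F(0) - F(-1) = (log(27/4)) - (log(8/3)) = log(81/32).

log(81/32)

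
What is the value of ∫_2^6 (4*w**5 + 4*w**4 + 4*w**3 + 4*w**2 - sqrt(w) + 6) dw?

By the power rule, an antiderivative is F(w) = 2*w**6/3 + 4*w**5/5 + w**4 - 2*w**(3/2)/3 + 4*w**3/3 + 6*w.
Then F(6) - F(2) = (194724/5 - 4*sqrt(6)) - (1604/15 - 4*sqrt(2)/3) = -4*sqrt(6) + 4*sqrt(2)/3 + 582568/15.

-4*sqrt(6) + 4*sqrt(2)/3 + 582568/15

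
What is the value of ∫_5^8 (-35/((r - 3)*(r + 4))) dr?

Factor the denominator: r**2 + r - 12 = (r + 4)(r - 3).
Partial fractions: -35/((r - 3)*(r + 4)) = 5/(r + 4) - 5/(r - 3).
An antiderivative is F(r) = -5*log(r - 3) + 5*log(r + 4).
Then F(8) - F(5) = (-5*log(5) + 5*log(3) + 10*log(2)) - (-5*log(2) + 10*log(3)) = -5*log(5) - 5*log(3) + 15*log(2).

-5*log(5) - 5*log(3) + 15*log(2)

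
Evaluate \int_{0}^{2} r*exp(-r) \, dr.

Integrate by parts once (u = r, dv = exp(-r) dr).
An antiderivative is F(r) = (-r - 1)*exp(-r).
Then F(2) - F(0) = (-3*exp(-2)) - (-1) = 1 - 3*exp(-2).

1 - 3*exp(-2)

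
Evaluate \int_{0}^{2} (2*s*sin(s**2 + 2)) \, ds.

-cos(6) + cos(2)

Let u = s**2 + 2, so du = 2*s ds. When s = 0, u = 2; when s = 2, u = 6.
The integral becomes ∫ sin(u) du from 2 to 6, with antiderivative -cos(u).
Back in s: F(s) = -cos(s**2 + 2).
Then F(2) - F(0) = (-cos(6)) - (-cos(2)) = -cos(6) + cos(2).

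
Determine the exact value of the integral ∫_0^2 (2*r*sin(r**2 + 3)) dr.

Let u = r**2 + 3, so du = 2*r dr. When r = 0, u = 3; when r = 2, u = 7.
The integral becomes ∫ sin(u) du from 3 to 7, with antiderivative -cos(u).
Back in r: F(r) = -cos(r**2 + 3).
Then F(2) - F(0) = (-cos(7)) - (-cos(3)) = cos(3) - cos(7).

cos(3) - cos(7)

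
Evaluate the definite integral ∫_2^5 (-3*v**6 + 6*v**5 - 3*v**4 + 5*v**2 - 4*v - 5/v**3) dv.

By the power rule, an antiderivative is F(v) = -3*v**7/7 + v**6 - 3*v**5/5 + 5*v**3/3 - 2*v**2 + 5/(2*v**2).
Then F(5) - F(2) = (-4110479/210) - (-3443/840) = -5479491/280.

-5479491/280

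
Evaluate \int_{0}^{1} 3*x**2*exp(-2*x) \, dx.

Integrate by parts twice (u = x^2, dv = 3*exp(-2*x) dx).
An antiderivative is F(x) = (-6*x**2 - 6*x - 3)*exp(-2*x)/4.
Then F(1) - F(0) = (-15*exp(-2)/4) - (-3/4) = 3/4 - 15*exp(-2)/4.

3/4 - 15*exp(-2)/4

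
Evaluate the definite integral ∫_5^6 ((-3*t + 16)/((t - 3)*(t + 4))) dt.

Factor the denominator: t**2 + t - 12 = (t + 4)(t - 3).
Partial fractions: (-3*t + 16)/((t - 3)*(t + 4)) = -4/(t + 4) + 1/(t - 3).
An antiderivative is F(t) = log(t - 3) - 4*log(t + 4).
Then F(6) - F(5) = (-4*log(5) - 4*log(2) + log(3)) - (-8*log(3) + log(2)) = -4*log(5) - 5*log(2) + 9*log(3).

-4*log(5) - 5*log(2) + 9*log(3)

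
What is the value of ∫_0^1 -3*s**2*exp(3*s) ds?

Integrate by parts twice (u = s^2, dv = -3*exp(3*s) ds).
An antiderivative is F(s) = (-9*s**2 + 6*s - 2)*exp(3*s)/9.
Then F(1) - F(0) = (-5*exp(3)/9) - (-2/9) = 2/9 - 5*exp(3)/9.

2/9 - 5*exp(3)/9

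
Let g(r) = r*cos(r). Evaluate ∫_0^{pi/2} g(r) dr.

-1 + pi/2

Integrate by parts once (u = r, dv = cos(r) dr).
An antiderivative is F(r) = r*sin(r) + cos(r).
Then F(pi/2) - F(0) = (pi/2) - (1) = -1 + pi/2.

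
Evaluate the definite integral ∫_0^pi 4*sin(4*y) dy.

0

An antiderivative is F(y) = -cos(4*y).
Then F(pi) - F(0) = (-1) - (-1) = 0.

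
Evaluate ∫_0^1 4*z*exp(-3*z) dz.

Integrate by parts once (u = z, dv = 4*exp(-3*z) dz).
An antiderivative is F(z) = (-12*z - 4)*exp(-3*z)/9.
Then F(1) - F(0) = (-16*exp(-3)/9) - (-4/9) = 4/9 - 16*exp(-3)/9.

4/9 - 16*exp(-3)/9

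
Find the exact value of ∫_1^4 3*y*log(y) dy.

-45/4 + 48*log(2)

Integrate by parts once (u = ln y, dv = 3*y dy).
An antiderivative is F(y) = 3*y**2*(2*log(y) - 1)/4.
Then F(4) - F(1) = (-12 + 48*log(2)) - (-3/4) = -45/4 + 48*log(2).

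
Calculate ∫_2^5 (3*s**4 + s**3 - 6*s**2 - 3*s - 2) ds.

By the power rule, an antiderivative is F(s) = 3*s**5/5 + s**4/4 - 2*s**3 - 3*s**2/2 - 2*s.
Then F(5) - F(2) = (6935/4) - (-14/5) = 34731/20.

34731/20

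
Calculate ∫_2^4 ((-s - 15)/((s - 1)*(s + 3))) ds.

Factor the denominator: s**2 + 2*s - 3 = (s + 3)(s - 1).
Partial fractions: (-s - 15)/((s - 1)*(s + 3)) = 3/(s + 3) - 4/(s - 1).
An antiderivative is F(s) = -4*log(s - 1) + 3*log(s + 3).
Then F(4) - F(2) = (-4*log(3) + 3*log(7)) - (3*log(5)) = -3*log(5) - 4*log(3) + 3*log(7).

-3*log(5) - 4*log(3) + 3*log(7)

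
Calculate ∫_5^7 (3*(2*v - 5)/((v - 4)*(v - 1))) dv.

-3*log(2) + 6*log(3)

Factor the denominator: v**2 - 5*v + 4 = (v - 1)(v - 4).
Partial fractions: 3*(2*v - 5)/((v - 4)*(v - 1)) = 3/(v - 1) + 3/(v - 4).
An antiderivative is F(v) = 3*log(v - 4) + 3*log(v - 1).
Then F(7) - F(5) = (3*log(2) + 6*log(3)) - (log(64)) = -3*log(2) + 6*log(3).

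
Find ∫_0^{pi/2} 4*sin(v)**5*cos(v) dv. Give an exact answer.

Let u = sin(v), so du = cos(v) dv. When v = 0, u = 0; when v = pi/2, u = 1.
The integral becomes 4·∫ u**5 du from 0 to 1, with antiderivative 2*u**6/3.
Back in v: F(v) = 2*sin(v)**6/3.
Then F(pi/2) - F(0) = (2/3) - (0) = 2/3.

2/3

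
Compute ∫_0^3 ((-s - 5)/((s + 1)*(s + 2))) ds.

Factor the denominator: s**2 + 3*s + 2 = (s + 2)(s + 1).
Partial fractions: (-s - 5)/((s + 1)*(s + 2)) = 3/(s + 2) - 4/(s + 1).
An antiderivative is F(s) = -4*log(s + 1) + 3*log(s + 2).
Then F(3) - F(0) = (-8*log(2) + 3*log(5)) - (log(8)) = -11*log(2) + 3*log(5).

-11*log(2) + 3*log(5)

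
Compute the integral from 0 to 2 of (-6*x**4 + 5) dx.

By the power rule, an antiderivative is F(x) = -6*x**5/5 + 5*x.
Then F(2) - F(0) = (-142/5) - (0) = -142/5.

-142/5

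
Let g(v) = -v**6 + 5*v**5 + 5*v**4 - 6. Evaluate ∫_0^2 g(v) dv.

1156/21

By the power rule, an antiderivative is F(v) = -v**7/7 + 5*v**6/6 + v**5 - 6*v.
Then F(2) - F(0) = (1156/21) - (0) = 1156/21.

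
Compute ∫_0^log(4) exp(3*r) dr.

21

Let u = exp(r), so du = exp(r) dr. When r = 0, u = 1; when r = log(4), u = 4.
The integral becomes ∫ u**2 du from 1 to 4, with antiderivative u**3/3.
Back in r: F(r) = exp(3*r)/3.
Then F(log(4)) - F(0) = (64/3) - (1/3) = 21.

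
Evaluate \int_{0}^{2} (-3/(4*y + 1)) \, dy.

-3*log(3)/2

An antiderivative is F(y) = -3*log(4*y + 1)/4.
Then F(2) - F(0) = (-3*log(3)/2) - (0) = -3*log(3)/2.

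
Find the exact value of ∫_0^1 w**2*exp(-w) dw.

Integrate by parts twice (u = w^2, dv = exp(-w) dw).
An antiderivative is F(w) = (-w**2 - 2*w - 2)*exp(-w).
Then F(1) - F(0) = (-5*exp(-1)) - (-2) = 2 - 5*exp(-1).

2 - 5*exp(-1)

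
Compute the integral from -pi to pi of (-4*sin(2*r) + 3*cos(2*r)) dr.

An antiderivative is F(r) = 3*sin(2*r)/2 + 2*cos(2*r).
Then F(pi) - F(-pi) = (2) - (2) = 0.

0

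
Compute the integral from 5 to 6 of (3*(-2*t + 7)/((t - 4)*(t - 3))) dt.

-log(27)

Factor the denominator: t**2 - 7*t + 12 = (t - 3)(t - 4).
Partial fractions: 3*(-2*t + 7)/((t - 4)*(t - 3)) = -3/(t - 3) - 3/(t - 4).
An antiderivative is F(t) = -3*log(t - 4) - 3*log(t - 3).
Then F(6) - F(5) = (-3*log(3) - 3*log(2)) - (-log(8)) = -log(27).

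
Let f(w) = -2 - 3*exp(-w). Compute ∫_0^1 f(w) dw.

-5 + 3*exp(-1)

An antiderivative is F(w) = -2*w + 3*exp(-w).
Then F(1) - F(0) = (-2 + 3*exp(-1)) - (3) = -5 + 3*exp(-1).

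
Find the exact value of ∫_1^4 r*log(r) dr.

-15/4 + 16*log(2)

Integrate by parts once (u = ln r, dv = r dr).
An antiderivative is F(r) = r**2*(2*log(r) - 1)/4.
Then F(4) - F(1) = (-4 + 16*log(2)) - (-1/4) = -15/4 + 16*log(2).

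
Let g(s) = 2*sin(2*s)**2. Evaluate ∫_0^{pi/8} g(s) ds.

-1/4 + pi/8

Use the identity sin^2(2*s) = (1 - cos(4*s))/2.
An antiderivative is F(s) = s - sin(4*s)/4.
Then F(pi/8) - F(0) = (-1/4 + pi/8) - (0) = -1/4 + pi/8.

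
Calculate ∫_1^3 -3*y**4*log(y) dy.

726/25 - 729*log(3)/5

Integrate by parts once (u = ln y, dv = -3*y**4 dy).
An antiderivative is F(y) = -3*y**5*(5*log(y) - 1)/25.
Then F(3) - F(1) = (729/25 - 729*log(3)/5) - (3/25) = 726/25 - 729*log(3)/5.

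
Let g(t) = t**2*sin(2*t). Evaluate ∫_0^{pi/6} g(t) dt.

-1/8 - pi**2/144 + sqrt(3)*pi/24

Integrate by parts twice (u = t^2, dv = sin(2*t) dt).
An antiderivative is F(t) = -t**2*cos(2*t)/2 + t*sin(2*t)/2 + cos(2*t)/4.
Then F(pi/6) - F(0) = (-pi**2/144 + 1/8 + sqrt(3)*pi/24) - (1/4) = -1/8 - pi**2/144 + sqrt(3)*pi/24.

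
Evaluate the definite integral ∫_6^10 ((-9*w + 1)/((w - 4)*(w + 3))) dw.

-4*log(13) + 3*log(3)

Factor the denominator: w**2 - w - 12 = (w + 3)(w - 4).
Partial fractions: (-9*w + 1)/((w - 4)*(w + 3)) = -4/(w + 3) - 5/(w - 4).
An antiderivative is F(w) = -5*log(w - 4) - 4*log(w + 3).
Then F(10) - F(6) = (-4*log(13) - 5*log(3) - 5*log(2)) - (-8*log(3) - 5*log(2)) = -4*log(13) + 3*log(3).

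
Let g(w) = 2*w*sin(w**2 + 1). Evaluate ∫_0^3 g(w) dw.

cos(1) - cos(10)

Let u = w**2 + 1, so du = 2*w dw. When w = 0, u = 1; when w = 3, u = 10.
The integral becomes ∫ sin(u) du from 1 to 10, with antiderivative -cos(u).
Back in w: F(w) = -cos(w**2 + 1).
Then F(3) - F(0) = (-cos(10)) - (-cos(1)) = cos(1) - cos(10).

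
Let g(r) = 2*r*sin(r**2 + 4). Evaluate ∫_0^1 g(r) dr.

Let u = r**2 + 4, so du = 2*r dr. When r = 0, u = 4; when r = 1, u = 5.
The integral becomes ∫ sin(u) du from 4 to 5, with antiderivative -cos(u).
Back in r: F(r) = -cos(r**2 + 4).
Then F(1) - F(0) = (-cos(5)) - (-cos(4)) = cos(4) - cos(5).

cos(4) - cos(5)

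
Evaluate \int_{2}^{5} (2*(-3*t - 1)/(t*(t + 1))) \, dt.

Factor the denominator: t**2 + t = (t + 1)t.
Partial fractions: 2*(-3*t - 1)/(t*(t + 1)) = -4/(t + 1) - 2/t.
An antiderivative is F(t) = -2*log(t) - 4*log(t + 1).
Then F(5) - F(2) = (-4*log(3) - 2*log(5) - 4*log(2)) - (-4*log(3) - 2*log(2)) = -log(100).

-log(100)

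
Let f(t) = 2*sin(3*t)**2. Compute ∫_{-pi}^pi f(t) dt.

2*pi

Use the identity sin^2(3*t) = (1 - cos(6*t))/2.
An antiderivative is F(t) = t - sin(6*t)/6.
Then F(pi) - F(-pi) = (pi) - (-pi) = 2*pi.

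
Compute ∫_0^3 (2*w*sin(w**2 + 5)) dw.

-cos(14) + cos(5)

Let u = w**2 + 5, so du = 2*w dw. When w = 0, u = 5; when w = 3, u = 14.
The integral becomes ∫ sin(u) du from 5 to 14, with antiderivative -cos(u).
Back in w: F(w) = -cos(w**2 + 5).
Then F(3) - F(0) = (-cos(14)) - (-cos(5)) = -cos(14) + cos(5).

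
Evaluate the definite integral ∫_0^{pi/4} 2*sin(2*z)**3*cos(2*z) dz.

Let u = sin(2*z), so du = 2*cos(2*z) dz. When z = 0, u = 0; when z = pi/4, u = 1.
The integral becomes ∫ u**3 du from 0 to 1, with antiderivative u**4/4.
Back in z: F(z) = sin(2*z)**4/4.
Then F(pi/4) - F(0) = (1/4) - (0) = 1/4.

1/4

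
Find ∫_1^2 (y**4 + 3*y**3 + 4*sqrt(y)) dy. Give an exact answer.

16*sqrt(2)/3 + 887/60

By the power rule, an antiderivative is F(y) = y**5/5 + 3*y**4/4 + 8*y**(3/2)/3.
Then F(2) - F(1) = (16*sqrt(2)/3 + 92/5) - (217/60) = 16*sqrt(2)/3 + 887/60.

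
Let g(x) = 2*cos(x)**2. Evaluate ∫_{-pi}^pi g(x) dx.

Use the identity cos^2(x) = (1 + cos(2*x))/2.
An antiderivative is F(x) = x + sin(2*x)/2.
Then F(pi) - F(-pi) = (pi) - (-pi) = 2*pi.

2*pi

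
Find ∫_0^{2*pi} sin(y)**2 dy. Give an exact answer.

Use the identity sin^2(y) = (1 - cos(2*y))/2.
An antiderivative is F(y) = y/2 - sin(2*y)/4.
Then F(2*pi) - F(0) = (pi) - (0) = pi.

pi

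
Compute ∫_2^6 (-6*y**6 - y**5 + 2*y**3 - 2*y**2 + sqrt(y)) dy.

By the power rule, an antiderivative is F(y) = -6*y**7/7 - y**6/6 + y**4/2 + 2*y**(3/2)/3 - 2*y**3/3.
Then F(6) - F(2) = (-1730520/7 + 4*sqrt(6)) - (-824/7 + 4*sqrt(2)/3) = -1729696/7 - 4*sqrt(2)/3 + 4*sqrt(6).

-1729696/7 - 4*sqrt(2)/3 + 4*sqrt(6)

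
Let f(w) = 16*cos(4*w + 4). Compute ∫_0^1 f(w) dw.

-4*sin(4) + 4*sin(8)

Let u = 4*w + 4, so du = 4 dw. When w = 0, u = 4; when w = 1, u = 8.
The integral becomes 4·∫ cos(u) du from 4 to 8, with antiderivative 4*sin(u).
Back in w: F(w) = 4*sin(4*w + 4).
Then F(1) - F(0) = (4*sin(8)) - (4*sin(4)) = -4*sin(4) + 4*sin(8).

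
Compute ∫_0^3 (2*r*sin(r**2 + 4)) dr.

-cos(13) + cos(4)

Let u = r**2 + 4, so du = 2*r dr. When r = 0, u = 4; when r = 3, u = 13.
The integral becomes ∫ sin(u) du from 4 to 13, with antiderivative -cos(u).
Back in r: F(r) = -cos(r**2 + 4).
Then F(3) - F(0) = (-cos(13)) - (-cos(4)) = -cos(13) + cos(4).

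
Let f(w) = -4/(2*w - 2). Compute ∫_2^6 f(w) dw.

-log(25)

An antiderivative is F(w) = -2*log(2*w - 2).
Then F(6) - F(2) = (-log(100)) - (-log(4)) = -log(25).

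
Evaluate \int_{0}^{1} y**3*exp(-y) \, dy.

Integrate by parts 3 times (u = y^3, dv = exp(-y) dy).
An antiderivative is F(y) = (-y**3 - 3*y**2 - 6*y - 6)*exp(-y).
Then F(1) - F(0) = (-16*exp(-1)) - (-6) = 6 - 16*exp(-1).

6 - 16*exp(-1)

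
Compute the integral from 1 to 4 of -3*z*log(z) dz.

Integrate by parts once (u = ln z, dv = -3*z dz).
An antiderivative is F(z) = -3*z**2*(2*log(z) - 1)/4.
Then F(4) - F(1) = (12 - 48*log(2)) - (3/4) = 45/4 - 48*log(2).

45/4 - 48*log(2)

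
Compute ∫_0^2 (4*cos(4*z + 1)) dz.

-sin(1) + sin(9)

Let u = 4*z + 1, so du = 4 dz. When z = 0, u = 1; when z = 2, u = 9.
The integral becomes ∫ cos(u) du from 1 to 9, with antiderivative sin(u).
Back in z: F(z) = sin(4*z + 1).
Then F(2) - F(0) = (sin(9)) - (sin(1)) = -sin(1) + sin(9).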